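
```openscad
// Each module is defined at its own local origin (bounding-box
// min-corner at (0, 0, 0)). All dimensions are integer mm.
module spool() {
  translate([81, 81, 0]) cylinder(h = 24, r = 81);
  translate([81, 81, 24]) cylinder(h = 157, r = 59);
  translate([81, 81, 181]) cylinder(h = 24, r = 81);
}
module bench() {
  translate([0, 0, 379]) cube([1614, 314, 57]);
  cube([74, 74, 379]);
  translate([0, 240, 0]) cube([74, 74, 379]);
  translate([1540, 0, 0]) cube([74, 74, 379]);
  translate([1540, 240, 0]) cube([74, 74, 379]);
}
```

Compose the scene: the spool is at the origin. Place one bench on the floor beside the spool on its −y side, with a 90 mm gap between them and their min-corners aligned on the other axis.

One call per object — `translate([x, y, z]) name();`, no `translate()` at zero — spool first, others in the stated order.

spool();
translate([0, -404, 0]) bench();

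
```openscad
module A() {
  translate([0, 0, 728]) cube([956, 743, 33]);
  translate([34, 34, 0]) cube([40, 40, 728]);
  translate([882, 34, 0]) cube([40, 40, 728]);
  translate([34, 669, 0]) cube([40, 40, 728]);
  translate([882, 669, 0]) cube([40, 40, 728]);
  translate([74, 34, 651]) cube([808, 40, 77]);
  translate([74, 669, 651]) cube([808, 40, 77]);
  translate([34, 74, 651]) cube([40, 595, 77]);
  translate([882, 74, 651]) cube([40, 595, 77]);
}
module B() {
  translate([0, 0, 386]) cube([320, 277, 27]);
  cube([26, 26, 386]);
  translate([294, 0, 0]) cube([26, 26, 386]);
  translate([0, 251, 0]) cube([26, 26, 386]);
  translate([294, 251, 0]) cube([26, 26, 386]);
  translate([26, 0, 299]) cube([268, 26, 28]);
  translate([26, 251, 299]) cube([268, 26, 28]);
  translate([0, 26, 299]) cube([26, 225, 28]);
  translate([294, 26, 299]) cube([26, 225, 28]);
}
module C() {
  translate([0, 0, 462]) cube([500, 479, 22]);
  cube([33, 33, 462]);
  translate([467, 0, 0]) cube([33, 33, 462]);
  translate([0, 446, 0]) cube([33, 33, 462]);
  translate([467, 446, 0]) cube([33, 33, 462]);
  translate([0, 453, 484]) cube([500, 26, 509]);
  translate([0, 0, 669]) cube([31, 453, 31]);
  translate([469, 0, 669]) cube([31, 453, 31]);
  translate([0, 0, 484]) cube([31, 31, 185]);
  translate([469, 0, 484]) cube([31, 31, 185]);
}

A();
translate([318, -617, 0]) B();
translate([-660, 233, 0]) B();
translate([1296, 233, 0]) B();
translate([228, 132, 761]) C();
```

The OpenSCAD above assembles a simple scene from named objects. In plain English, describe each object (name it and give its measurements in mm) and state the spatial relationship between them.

A is a table: top 956 mm (x) × 743 mm (y), 33 mm thick, upper face at z = 761 mm, on four 40×40 mm square legs, each inset 34 mm from the nearest pair of top edges, running from z = 0 to the bottom of the top. Four apron rails, 40 mm thick and 77 mm tall, run between adjacent legs with their top edges flush with the underside of the top and their outer faces flush with the legs' outer faces.

B is a simple wooden stool: a rectangular seat 320 mm (x) by 277 mm (y), 27 mm thick, top face at z = 413 mm, on four square legs, each 26×26 mm in cross-section. The legs rest on z = 0, each flush with a corner of the seat. Four stretchers, 26 mm wide and 28 mm tall, connect adjacent legs with their undersides at z = 299 mm, each running between the inner faces of the legs it joins and aligned with the legs' outer faces on the other axis.

C is a chair: 500×479 mm seat, 22 mm thick, top at z = 484 mm, on four 33 mm square corner legs flush with the seat edges. A 26 mm thick backrest slab spans the full seat width, extending 509 mm above the seat top, its back face flush with the seat's +y edge. Two armrests of 31×31 mm section run along each side from the seat's front edge to the front of the backrest, top faces 216 mm above the seat top and outer faces flush with the seat's x-edges; a 31×31 mm post under the front of each armrest stands on the seat at the front corner.

Three stools sit around the table at the −y, −x, +x sides. The chair is on top of the table, centred.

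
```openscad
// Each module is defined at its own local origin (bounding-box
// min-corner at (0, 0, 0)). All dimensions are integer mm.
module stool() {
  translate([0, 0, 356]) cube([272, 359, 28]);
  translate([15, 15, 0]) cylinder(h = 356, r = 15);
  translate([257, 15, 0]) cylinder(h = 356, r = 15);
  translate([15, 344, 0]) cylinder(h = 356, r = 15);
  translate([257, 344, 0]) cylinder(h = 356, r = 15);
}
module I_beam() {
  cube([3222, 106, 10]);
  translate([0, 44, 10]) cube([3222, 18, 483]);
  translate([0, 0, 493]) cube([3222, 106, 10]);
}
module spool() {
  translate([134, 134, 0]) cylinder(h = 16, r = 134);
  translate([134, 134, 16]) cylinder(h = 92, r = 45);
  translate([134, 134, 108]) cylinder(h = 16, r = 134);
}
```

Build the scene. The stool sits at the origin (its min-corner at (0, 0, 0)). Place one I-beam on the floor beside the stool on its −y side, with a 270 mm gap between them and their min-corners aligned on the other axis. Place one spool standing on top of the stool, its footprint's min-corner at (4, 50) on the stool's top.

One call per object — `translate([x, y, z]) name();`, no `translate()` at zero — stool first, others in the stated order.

stool();
translate([0, -376, 0]) I_beam();
translate([4, 50, 384]) spool();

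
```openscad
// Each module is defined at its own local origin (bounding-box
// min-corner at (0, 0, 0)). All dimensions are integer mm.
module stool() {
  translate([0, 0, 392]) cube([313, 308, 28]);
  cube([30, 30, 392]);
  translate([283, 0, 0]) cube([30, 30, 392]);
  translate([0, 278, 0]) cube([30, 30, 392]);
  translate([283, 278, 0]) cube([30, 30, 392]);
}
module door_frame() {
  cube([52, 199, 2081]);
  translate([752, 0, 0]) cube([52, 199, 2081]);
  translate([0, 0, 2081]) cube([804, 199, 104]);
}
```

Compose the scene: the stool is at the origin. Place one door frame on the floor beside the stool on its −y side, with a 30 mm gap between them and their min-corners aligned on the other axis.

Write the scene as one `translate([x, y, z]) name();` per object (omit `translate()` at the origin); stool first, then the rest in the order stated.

stool();
translate([0, -229, 0]) door_frame();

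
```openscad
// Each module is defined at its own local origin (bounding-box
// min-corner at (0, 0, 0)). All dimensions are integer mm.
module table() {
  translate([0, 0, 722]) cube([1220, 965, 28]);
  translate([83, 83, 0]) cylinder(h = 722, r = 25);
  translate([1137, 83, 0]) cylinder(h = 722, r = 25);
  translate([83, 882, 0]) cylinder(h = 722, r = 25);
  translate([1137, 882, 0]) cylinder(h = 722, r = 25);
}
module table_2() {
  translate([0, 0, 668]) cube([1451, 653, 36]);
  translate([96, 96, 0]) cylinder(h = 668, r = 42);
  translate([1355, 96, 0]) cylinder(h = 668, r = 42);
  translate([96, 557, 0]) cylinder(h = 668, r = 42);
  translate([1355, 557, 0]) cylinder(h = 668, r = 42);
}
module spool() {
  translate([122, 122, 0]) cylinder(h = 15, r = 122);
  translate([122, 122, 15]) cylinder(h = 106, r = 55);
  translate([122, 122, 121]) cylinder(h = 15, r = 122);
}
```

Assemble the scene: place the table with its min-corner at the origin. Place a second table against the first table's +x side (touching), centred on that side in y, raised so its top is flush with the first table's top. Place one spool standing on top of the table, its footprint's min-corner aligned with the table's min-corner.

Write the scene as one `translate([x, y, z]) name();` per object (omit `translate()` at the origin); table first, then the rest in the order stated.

table();
translate([1220, 156, 46]) table_2();
translate([0, 0, 750]) spool();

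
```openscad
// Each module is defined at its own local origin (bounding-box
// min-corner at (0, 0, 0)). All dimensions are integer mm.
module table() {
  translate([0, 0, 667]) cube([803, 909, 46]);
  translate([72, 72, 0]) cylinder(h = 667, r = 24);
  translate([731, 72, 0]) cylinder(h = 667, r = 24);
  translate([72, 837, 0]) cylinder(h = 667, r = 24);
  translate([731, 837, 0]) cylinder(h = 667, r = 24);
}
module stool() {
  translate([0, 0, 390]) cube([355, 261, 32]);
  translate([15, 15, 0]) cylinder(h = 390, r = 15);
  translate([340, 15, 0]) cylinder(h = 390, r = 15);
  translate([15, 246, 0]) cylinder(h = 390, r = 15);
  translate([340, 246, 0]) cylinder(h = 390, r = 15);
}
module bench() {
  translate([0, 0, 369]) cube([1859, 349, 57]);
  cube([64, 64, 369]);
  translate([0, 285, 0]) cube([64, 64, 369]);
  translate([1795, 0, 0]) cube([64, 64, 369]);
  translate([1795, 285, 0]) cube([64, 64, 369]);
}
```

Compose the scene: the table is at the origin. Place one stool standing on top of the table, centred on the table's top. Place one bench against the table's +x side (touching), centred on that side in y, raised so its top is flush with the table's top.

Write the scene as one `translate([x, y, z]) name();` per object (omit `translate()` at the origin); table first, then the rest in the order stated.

table();
translate([224, 324, 713]) stool();
translate([803, 280, 287]) bench();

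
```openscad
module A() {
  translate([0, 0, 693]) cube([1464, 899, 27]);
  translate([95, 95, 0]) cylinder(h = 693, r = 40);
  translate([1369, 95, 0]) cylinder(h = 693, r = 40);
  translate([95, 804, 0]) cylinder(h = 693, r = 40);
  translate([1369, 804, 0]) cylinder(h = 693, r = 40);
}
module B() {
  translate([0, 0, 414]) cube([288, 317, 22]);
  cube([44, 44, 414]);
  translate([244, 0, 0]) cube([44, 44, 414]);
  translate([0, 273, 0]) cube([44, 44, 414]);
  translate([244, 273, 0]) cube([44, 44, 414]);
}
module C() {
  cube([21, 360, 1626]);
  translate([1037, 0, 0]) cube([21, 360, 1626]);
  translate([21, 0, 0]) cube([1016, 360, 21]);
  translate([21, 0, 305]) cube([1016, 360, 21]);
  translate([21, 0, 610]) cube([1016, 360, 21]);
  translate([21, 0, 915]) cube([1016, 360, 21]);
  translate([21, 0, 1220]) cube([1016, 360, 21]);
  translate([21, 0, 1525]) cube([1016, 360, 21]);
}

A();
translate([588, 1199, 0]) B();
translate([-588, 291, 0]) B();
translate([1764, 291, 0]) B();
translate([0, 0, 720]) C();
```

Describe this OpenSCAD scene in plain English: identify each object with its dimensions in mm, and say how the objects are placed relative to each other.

A is a table with a 1464×899 mm rectangular top, 27 mm thick, top surface at z = 720 mm, supported by four round legs of 80 mm diameter, each leg's bounding box inset 55 mm from the nearest pair of top edges, running from the floor.

B is a four-legged stool. The seat is 288×317 mm, 22 mm thick, top at z = 436 mm. It stands on four square legs, each 44×44 mm in cross-section, from z = 0 to the seat underside, each flush with a corner of the seat.

C is a bookshelf 1058 mm wide overall, 360 mm deep and 1626 mm tall. The two sides are 21 mm thick vertical panels. 6 horizontal shelves of 21 mm thickness span between the inner faces of the sides; the lowest shelf sits on the floor and shelves are stacked with a clear vertical gap of 284 mm between each pair.

Three stools sit around the table at the +y, −x, +x sides. The bookshelf is on top of the table.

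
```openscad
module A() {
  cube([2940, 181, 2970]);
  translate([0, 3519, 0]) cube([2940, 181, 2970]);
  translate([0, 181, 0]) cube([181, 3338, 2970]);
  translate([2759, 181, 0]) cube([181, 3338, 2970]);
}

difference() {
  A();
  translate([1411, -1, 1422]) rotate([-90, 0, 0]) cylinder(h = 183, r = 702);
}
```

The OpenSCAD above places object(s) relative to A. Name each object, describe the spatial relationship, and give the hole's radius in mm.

A is a house frame. The house frame has a circular hole through its front wall. The hole's radius is 702 mm.

The subtracted cylinder has r = 702 mm.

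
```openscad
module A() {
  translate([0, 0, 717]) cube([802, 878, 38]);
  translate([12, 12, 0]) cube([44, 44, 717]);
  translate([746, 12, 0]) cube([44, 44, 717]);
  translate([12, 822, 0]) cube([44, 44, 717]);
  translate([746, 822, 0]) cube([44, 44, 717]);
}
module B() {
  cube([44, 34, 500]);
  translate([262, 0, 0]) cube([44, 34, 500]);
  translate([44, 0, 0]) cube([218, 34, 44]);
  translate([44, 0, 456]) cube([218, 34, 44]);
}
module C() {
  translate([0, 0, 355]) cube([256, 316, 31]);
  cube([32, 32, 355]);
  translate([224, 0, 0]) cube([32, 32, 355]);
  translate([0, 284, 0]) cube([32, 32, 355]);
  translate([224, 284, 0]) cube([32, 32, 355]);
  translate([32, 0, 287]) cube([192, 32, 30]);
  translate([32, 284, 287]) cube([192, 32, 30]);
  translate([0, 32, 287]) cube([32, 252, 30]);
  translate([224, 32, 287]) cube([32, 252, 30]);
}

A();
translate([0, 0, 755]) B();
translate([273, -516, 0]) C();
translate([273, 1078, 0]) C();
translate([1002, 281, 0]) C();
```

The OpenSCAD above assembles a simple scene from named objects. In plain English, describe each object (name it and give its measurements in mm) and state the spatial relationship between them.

A is a rectangular dining table. The top is 802×878×38 mm with its upper surface at z = 755 mm. It stands on four 44×44 mm square legs, each inset 12 mm from the nearest pair of top edges, running from the floor to the underside of the top.

B is a picture frame with a 218×412 mm rectangular opening (x by z) and a uniform 44 mm border on every side. Frame depth is 34 mm along y. It is built from two vertical stiles running the full outside height and two horizontal rails spanning the gap between the stiles.

C is a simple wooden stool: a rectangular seat 256 mm (x) by 316 mm (y), 31 mm thick, top face at z = 386 mm, on four square legs, each 32×32 mm in cross-section. The legs rest on z = 0, each flush with a corner of the seat. Four stretchers, 32 mm wide and 30 mm tall, connect adjacent legs with their undersides at z = 287 mm, each running between the inner faces of the legs it joins and aligned with the legs' outer faces on the other axis.

The picture frame is on top of the table. Three stools sit around the table at the −y, +y, +x sides.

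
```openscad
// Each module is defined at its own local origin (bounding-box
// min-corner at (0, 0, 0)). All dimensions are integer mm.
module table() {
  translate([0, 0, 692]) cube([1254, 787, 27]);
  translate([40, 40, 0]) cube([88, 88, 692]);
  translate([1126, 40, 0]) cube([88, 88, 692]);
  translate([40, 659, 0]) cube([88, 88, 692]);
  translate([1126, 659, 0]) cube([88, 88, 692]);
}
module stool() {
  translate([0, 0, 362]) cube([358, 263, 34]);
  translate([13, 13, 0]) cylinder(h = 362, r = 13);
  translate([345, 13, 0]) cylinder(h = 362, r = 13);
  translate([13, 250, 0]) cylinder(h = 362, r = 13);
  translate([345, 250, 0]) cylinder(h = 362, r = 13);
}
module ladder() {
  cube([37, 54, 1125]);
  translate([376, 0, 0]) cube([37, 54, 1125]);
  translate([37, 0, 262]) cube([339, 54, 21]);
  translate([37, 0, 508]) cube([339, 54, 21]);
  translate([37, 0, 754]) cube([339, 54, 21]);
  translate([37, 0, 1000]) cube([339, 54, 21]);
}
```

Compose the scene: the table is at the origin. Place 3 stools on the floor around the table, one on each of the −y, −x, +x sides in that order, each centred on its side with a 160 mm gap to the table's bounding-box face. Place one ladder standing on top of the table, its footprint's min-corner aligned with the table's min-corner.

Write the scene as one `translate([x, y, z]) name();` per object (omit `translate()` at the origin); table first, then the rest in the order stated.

table();
translate([448, -423, 0]) stool();
translate([-518, 262, 0]) stool();
translate([1414, 262, 0]) stool();
translate([0, 0, 719]) ladder();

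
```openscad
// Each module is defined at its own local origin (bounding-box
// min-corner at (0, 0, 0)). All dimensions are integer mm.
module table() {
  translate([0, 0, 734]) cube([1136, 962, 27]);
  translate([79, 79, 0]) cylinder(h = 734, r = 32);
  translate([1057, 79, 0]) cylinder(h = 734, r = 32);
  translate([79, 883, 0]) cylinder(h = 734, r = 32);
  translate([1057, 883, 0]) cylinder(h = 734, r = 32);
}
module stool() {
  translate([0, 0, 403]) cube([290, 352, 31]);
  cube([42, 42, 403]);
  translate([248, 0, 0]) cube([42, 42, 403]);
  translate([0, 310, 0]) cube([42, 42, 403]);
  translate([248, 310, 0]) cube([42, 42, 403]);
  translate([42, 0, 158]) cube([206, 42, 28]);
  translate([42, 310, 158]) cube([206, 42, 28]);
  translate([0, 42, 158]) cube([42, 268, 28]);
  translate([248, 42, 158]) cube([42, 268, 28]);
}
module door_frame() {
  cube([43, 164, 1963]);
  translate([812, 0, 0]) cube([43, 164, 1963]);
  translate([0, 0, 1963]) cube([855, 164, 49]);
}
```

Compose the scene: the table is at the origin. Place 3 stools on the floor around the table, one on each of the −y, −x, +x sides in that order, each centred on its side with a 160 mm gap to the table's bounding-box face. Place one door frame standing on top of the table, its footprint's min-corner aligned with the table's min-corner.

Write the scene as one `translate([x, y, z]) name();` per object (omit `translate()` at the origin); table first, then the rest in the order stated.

table();
translate([423, -512, 0]) stool();
translate([-450, 305, 0]) stool();
translate([1296, 305, 0]) stool();
translate([0, 0, 761]) door_frame();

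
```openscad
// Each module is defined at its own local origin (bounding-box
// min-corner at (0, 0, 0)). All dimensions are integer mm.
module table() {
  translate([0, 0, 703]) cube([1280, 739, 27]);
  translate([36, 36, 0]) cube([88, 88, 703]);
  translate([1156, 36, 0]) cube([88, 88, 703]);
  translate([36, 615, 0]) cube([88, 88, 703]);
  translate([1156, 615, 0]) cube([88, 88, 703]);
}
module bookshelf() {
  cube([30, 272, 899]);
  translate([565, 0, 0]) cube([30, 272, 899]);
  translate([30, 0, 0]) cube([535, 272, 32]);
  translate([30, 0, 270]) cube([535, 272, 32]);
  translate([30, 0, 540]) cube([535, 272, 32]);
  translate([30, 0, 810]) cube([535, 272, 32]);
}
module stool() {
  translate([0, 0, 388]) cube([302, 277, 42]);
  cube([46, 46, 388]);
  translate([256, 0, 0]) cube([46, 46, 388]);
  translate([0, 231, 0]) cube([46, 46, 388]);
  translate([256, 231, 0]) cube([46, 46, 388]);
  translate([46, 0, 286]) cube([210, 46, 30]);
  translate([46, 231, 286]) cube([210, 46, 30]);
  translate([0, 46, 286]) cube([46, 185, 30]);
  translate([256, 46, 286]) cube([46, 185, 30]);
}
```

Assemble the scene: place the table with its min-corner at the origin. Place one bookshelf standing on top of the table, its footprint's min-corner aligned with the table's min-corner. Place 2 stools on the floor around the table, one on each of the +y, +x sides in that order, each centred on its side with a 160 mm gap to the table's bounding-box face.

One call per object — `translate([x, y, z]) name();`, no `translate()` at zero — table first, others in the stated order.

table();
translate([0, 0, 730]) bookshelf();
translate([489, 899, 0]) stool();
translate([1440, 231, 0]) stool();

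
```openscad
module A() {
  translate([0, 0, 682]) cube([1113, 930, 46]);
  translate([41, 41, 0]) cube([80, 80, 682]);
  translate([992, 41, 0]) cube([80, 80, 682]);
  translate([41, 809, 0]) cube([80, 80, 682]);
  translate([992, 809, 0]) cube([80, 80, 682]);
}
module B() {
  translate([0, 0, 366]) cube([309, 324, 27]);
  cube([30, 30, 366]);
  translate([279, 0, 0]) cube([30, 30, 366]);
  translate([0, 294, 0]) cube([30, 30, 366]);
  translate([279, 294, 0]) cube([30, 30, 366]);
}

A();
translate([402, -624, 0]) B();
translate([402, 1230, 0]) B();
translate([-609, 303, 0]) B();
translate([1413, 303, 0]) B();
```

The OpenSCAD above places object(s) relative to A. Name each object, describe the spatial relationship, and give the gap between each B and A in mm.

A is a table. B is a stool. Four stools sit around the table at the −y, +y, −x, +x sides. The gap between each stool and the table is 300 mm.

Each stool's nearest face is 300 mm from the table's bounding box.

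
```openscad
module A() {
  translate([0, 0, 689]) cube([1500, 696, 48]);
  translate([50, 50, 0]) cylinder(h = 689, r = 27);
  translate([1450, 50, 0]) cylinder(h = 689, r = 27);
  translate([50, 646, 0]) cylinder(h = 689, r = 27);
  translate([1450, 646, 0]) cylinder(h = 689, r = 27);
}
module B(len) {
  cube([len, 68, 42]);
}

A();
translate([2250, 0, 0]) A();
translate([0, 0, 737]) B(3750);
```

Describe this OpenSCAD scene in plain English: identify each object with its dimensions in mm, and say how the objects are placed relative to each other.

A is a table with a 1500×696 mm rectangular top, 48 mm thick, top surface at z = 737 mm, supported by four round legs of 54 mm diameter, each leg's bounding box inset 23 mm from the nearest pair of top edges, running from the floor.

B is a rectangular beam 3750 mm long (x), 68 mm deep (y), 42 mm thick (z).

The beam spans the tops of two tables placed 750 mm apart, resting at z = 737 mm.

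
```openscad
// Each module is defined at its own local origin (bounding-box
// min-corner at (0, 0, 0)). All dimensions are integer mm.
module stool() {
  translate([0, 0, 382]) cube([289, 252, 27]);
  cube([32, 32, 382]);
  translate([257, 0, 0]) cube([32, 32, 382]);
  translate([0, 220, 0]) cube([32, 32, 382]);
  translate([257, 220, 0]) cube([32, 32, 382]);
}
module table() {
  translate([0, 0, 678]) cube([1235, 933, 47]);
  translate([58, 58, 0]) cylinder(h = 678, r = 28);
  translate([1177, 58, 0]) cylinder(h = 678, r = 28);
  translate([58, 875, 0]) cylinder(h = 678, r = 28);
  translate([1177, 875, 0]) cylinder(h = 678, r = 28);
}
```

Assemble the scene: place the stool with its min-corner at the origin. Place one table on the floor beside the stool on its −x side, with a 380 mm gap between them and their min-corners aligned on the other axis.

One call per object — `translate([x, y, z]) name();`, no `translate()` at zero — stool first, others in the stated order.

stool();
translate([-1615, 0, 0]) table();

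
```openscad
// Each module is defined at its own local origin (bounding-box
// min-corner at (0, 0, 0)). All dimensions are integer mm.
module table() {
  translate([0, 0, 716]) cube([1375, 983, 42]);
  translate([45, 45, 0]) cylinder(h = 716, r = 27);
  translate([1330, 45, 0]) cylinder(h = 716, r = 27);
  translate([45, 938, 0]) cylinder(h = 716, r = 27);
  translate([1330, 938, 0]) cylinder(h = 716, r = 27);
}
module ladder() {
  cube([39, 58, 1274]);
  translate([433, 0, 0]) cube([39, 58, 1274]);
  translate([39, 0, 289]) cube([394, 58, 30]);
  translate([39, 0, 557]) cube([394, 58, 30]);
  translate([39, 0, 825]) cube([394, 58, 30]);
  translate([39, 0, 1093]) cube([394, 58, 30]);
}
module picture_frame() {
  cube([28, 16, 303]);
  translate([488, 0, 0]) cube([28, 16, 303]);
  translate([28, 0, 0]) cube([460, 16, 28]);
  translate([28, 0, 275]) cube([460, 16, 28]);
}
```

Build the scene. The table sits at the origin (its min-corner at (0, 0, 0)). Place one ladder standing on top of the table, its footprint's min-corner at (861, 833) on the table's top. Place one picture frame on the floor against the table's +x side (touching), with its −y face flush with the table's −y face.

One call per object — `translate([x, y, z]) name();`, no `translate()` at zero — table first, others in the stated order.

table();
translate([861, 833, 758]) ladder();
translate([1375, 0, 0]) picture_frame();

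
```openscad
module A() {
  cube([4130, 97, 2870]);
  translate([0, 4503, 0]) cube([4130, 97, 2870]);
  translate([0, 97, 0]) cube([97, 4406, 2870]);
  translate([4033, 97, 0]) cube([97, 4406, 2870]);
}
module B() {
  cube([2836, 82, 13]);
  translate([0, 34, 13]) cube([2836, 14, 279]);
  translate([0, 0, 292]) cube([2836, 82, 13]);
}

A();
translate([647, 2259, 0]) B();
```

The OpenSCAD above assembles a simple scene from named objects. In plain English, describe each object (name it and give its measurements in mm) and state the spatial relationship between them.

A is the wall frame of a small rectangular building: four walls, each 2870 mm tall and 97 mm thick, enclosing a footprint 4130 mm (x) by 4600 mm (y) outside-to-outside, with no floor or roof. The front and back walls (the −y and +y sides) span the full width; the two side walls fit between them.

B is an I-beam lying along x, 2836 mm long. Overall section height 305 mm. Two flanges 82 mm wide (y) and 13 mm thick, one on the floor and one at the top; a web 14 mm thick runs between them, centred on the flange width.

The I-beam sits inside the house frame, centred.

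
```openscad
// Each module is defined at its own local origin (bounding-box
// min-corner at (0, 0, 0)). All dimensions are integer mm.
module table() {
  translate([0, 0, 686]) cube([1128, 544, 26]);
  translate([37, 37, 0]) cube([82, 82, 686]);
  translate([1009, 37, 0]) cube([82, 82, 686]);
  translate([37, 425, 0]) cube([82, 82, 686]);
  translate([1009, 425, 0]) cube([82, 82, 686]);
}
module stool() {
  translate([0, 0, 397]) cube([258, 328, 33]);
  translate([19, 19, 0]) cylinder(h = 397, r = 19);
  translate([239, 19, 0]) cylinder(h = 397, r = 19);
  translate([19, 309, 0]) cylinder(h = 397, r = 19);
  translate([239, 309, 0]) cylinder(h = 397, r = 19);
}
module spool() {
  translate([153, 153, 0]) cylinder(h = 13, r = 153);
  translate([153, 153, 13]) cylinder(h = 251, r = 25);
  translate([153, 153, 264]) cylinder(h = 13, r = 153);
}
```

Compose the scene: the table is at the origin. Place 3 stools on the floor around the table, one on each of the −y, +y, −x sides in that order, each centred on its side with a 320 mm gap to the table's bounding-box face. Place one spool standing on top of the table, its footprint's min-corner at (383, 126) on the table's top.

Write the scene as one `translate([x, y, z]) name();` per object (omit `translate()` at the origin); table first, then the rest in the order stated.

table();
translate([435, -648, 0]) stool();
translate([435, 864, 0]) stool();
translate([-578, 108, 0]) stool();
translate([383, 126, 712]) spool();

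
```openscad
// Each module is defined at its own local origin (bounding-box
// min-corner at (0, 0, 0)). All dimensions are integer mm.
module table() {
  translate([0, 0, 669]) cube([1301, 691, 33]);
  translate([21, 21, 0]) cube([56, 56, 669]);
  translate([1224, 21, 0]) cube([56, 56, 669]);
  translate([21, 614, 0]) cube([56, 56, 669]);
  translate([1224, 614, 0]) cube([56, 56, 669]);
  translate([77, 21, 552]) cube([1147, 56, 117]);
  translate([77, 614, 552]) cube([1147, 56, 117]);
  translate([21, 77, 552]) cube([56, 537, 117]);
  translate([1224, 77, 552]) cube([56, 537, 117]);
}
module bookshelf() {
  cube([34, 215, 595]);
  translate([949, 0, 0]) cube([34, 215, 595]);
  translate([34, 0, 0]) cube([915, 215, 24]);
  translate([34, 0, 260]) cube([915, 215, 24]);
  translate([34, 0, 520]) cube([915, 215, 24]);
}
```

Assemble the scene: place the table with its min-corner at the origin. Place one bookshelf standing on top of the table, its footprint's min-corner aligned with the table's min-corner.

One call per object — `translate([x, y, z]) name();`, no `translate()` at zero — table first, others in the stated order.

table();
translate([0, 0, 702]) bookshelf();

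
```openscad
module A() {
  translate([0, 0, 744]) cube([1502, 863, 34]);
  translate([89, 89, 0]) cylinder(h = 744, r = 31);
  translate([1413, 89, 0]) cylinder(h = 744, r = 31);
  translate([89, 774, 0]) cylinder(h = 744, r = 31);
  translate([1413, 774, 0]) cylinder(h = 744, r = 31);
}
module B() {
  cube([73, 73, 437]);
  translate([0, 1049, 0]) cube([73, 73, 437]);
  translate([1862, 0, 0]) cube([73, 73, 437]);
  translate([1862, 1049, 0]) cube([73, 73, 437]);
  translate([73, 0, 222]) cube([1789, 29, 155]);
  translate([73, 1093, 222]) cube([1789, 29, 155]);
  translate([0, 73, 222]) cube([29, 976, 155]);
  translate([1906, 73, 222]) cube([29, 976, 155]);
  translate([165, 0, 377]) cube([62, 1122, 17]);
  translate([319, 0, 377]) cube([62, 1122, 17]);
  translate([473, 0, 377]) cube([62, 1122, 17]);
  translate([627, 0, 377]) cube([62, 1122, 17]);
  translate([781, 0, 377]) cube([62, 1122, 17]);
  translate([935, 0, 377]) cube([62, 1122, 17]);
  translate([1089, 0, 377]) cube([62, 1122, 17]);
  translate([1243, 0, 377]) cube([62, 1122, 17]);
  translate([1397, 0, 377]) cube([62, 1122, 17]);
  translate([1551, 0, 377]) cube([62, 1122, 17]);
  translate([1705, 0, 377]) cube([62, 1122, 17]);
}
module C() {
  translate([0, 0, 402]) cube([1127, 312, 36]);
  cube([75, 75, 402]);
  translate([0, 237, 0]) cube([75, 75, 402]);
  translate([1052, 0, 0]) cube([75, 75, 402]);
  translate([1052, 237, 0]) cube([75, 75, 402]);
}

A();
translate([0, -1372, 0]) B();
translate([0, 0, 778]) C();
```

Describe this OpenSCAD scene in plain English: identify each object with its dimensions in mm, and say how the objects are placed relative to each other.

A is a rectangular dining table. The top is 1502×863×34 mm with its upper surface at z = 778 mm. It stands on four round legs of 62 mm diameter, each leg's bounding box inset 58 mm from the nearest pair of top edges, running from the floor to the underside of the top.

B is a bed frame 1935 mm long (x) by 1122 mm wide (y). Four 73×73 mm corner posts, 437 mm tall, at the corners of the footprint. Four rails of 29 mm thickness and 155 mm height run between adjacent posts with their undersides at z = 222 mm, their outer faces flush with the outside of the frame (the two x-running rails run between the posts' inner faces; the two y-running rails run between the posts' inner faces). 11 slats, each 62 mm wide (x) and 17 mm thick, lie across the top of the two x-running rails, running the full 1122 mm width of the frame in y; the slats are evenly spaced along x between the inner faces of the end posts with equal gaps (rounded down to the nearest mm) at the −x end and between each pair — any rounding remainder accumulates at the +x end.

C is a bench: a 1127×312 mm seat slab, 36 mm thick, top at z = 438 mm, on four 75×75 mm square legs flush with the seat corners and standing on z = 0.

The bed frame is on the floor beside the table on its −y side. The bench is on top of the table.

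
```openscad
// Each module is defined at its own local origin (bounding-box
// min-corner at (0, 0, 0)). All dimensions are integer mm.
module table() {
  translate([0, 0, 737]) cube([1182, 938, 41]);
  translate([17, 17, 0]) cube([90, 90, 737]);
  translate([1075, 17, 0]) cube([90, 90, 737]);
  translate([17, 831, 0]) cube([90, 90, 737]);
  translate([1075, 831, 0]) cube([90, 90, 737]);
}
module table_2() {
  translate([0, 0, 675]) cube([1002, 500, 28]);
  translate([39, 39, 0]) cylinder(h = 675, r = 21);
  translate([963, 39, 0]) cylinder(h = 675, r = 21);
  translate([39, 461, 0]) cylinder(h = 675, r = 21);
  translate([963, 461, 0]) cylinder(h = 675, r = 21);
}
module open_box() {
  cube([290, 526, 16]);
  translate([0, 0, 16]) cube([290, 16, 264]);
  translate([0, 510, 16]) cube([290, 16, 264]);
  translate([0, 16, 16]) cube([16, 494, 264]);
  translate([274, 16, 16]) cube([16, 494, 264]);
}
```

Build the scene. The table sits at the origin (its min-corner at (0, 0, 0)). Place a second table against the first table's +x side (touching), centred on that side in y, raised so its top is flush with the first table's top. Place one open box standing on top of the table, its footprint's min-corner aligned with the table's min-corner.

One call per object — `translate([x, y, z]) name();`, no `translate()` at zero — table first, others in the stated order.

table();
translate([1182, 219, 75]) table_2();
translate([0, 0, 778]) open_box();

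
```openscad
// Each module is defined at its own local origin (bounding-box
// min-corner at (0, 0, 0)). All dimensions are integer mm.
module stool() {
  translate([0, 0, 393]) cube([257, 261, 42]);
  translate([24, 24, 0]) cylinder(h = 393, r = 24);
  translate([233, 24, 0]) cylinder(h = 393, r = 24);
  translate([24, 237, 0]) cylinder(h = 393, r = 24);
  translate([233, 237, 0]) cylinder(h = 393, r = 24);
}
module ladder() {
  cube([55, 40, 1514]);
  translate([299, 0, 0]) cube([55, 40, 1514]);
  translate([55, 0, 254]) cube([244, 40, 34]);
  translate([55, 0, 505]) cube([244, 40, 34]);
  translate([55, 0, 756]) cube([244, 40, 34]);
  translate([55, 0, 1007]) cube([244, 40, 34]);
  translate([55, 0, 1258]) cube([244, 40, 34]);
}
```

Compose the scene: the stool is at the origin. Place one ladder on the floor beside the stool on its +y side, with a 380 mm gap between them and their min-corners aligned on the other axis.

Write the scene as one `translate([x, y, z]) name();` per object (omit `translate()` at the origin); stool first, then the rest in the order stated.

stool();
translate([0, 641, 0]) ladder();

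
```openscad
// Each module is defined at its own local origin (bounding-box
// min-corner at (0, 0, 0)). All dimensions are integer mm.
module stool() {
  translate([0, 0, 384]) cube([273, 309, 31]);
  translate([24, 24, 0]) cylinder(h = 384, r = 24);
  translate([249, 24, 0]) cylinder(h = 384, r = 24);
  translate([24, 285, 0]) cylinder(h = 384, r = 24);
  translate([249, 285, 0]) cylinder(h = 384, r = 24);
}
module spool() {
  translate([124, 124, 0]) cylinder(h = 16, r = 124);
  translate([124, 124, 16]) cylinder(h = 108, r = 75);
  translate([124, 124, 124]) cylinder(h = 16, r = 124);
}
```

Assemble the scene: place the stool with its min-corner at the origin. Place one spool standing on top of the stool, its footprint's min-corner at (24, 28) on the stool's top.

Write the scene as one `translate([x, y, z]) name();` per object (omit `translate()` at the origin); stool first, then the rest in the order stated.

stool();
translate([24, 28, 415]) spool();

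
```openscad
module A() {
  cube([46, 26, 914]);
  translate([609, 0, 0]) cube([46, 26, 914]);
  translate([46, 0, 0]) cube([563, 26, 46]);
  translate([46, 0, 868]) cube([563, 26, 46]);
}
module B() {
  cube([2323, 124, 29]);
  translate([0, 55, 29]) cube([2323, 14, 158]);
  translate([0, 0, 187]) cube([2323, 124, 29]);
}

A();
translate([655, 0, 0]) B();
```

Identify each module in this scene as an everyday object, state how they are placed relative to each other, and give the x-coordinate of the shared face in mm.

A is a picture frame. B is an I-beam. The I-beam is against the picture frame's +x side, with their −y faces flush. The x-coordinate of the shared face is 655 mm.

The picture frame's +x face and the I-beam's −x face are both at x = 655 mm.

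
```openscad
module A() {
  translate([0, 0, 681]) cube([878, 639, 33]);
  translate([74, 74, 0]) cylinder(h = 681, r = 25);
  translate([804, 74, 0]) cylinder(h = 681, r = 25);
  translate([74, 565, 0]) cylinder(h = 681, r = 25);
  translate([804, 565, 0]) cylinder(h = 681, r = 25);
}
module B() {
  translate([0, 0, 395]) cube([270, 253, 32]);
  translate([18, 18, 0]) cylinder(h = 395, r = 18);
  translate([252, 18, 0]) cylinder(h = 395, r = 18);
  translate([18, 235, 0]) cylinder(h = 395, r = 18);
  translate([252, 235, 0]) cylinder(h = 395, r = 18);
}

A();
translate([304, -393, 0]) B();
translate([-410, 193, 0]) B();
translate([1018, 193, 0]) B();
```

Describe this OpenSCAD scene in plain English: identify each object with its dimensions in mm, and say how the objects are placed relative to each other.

A is a rectangular dining table. The top is 878×639×33 mm with its upper surface at z = 714 mm. It stands on four round legs of 50 mm diameter, each leg's bounding box inset 49 mm from the nearest pair of top edges, running from the floor to the underside of the top.

B is a four-legged stool. The seat is a 270×253×32 mm slab whose top surface is at z = 427 mm; four round legs, each 36 mm in diameter, run from the floor (z = 0) to the underside of the seat, each leg's axis is inset half a diameter from the nearest pair of seat edges (so the leg's bounding box is flush with the corner).

Three stools sit around the table at the −y, −x, +x sides.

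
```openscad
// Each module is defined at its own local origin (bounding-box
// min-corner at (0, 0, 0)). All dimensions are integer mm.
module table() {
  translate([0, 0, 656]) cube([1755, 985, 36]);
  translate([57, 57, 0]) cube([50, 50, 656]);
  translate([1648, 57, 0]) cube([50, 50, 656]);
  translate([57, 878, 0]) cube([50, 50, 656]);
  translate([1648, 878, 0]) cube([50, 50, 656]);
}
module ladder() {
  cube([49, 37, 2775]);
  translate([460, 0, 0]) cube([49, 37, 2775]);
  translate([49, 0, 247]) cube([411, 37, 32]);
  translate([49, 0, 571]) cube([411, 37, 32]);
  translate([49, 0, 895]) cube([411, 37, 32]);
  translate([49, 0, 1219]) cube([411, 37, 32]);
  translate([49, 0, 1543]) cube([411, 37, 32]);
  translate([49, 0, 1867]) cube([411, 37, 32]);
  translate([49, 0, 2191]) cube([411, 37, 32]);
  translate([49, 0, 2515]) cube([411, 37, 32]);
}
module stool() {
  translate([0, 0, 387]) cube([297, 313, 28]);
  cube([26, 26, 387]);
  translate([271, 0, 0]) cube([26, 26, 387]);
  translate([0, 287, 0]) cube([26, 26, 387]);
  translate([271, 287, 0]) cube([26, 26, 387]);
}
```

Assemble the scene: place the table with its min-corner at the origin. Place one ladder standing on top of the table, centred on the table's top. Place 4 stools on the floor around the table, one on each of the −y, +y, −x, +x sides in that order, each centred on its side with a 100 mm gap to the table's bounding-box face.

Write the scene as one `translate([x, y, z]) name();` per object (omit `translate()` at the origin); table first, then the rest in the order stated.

table();
translate([623, 474, 692]) ladder();
translate([729, -413, 0]) stool();
translate([729, 1085, 0]) stool();
translate([-397, 336, 0]) stool();
translate([1855, 336, 0]) stool();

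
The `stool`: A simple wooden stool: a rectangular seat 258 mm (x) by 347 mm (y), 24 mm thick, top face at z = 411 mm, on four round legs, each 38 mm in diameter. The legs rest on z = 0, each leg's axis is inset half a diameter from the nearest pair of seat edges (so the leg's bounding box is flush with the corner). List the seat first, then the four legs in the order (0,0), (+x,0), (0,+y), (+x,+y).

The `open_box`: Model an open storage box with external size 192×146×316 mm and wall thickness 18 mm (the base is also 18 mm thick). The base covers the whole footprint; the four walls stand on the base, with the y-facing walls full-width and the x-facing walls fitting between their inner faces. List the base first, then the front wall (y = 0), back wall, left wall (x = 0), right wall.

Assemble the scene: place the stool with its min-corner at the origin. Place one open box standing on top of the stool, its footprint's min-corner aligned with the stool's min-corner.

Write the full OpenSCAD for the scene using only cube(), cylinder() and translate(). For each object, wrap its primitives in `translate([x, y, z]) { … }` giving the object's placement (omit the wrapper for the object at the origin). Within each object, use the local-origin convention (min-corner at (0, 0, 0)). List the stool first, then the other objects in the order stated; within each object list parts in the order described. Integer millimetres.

translate([0, 0, 387]) cube([258, 347, 24]);
translate([19, 19, 0]) cylinder(h = 387, r = 19);
translate([239, 19, 0]) cylinder(h = 387, r = 19);
translate([19, 328, 0]) cylinder(h = 387, r = 19);
translate([239, 328, 0]) cylinder(h = 387, r = 19);
translate([0, 0, 411]) {
  cube([192, 146, 18]);
  translate([0, 0, 18]) cube([192, 18, 298]);
  translate([0, 128, 18]) cube([192, 18, 298]);
  translate([0, 18, 18]) cube([18, 110, 298]);
  translate([174, 18, 18]) cube([18, 110, 298]);
}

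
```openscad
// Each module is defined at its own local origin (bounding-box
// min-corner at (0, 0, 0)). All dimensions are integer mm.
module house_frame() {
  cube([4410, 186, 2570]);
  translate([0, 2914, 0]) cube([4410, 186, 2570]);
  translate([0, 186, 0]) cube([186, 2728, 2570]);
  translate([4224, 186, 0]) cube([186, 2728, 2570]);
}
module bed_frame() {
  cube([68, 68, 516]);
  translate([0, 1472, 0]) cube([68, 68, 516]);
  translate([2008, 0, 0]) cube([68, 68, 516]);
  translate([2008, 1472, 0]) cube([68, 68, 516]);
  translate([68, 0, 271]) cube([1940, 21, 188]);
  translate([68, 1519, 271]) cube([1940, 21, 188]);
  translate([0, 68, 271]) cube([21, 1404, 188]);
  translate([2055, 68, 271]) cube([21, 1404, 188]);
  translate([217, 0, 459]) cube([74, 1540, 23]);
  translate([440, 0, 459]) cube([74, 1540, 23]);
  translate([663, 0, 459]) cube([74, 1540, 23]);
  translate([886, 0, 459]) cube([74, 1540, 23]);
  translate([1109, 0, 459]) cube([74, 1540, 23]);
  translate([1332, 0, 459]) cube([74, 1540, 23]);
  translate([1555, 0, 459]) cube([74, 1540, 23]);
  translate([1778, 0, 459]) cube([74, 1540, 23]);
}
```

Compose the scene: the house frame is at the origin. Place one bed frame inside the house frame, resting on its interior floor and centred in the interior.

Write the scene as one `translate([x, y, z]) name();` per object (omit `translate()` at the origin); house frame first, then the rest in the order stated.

house_frame();
translate([1167, 780, 0]) bed_frame();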